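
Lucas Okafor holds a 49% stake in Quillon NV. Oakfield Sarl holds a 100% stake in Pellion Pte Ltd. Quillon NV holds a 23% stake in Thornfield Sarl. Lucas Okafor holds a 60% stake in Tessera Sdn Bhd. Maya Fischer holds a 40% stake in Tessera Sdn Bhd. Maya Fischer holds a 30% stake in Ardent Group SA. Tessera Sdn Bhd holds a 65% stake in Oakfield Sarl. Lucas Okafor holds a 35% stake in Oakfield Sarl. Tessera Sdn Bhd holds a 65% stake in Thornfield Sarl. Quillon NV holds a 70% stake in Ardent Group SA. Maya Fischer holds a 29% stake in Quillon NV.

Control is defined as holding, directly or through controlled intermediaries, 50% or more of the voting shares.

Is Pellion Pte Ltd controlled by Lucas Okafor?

Yes

Lucas holds 60% of Tessera, so Lucas controls Tessera.
Lucas and Tessera together hold 35% + 65% = 100% of Oakfield, so Lucas controls Oakfield.
Oakfield holds 100% of Pellion, so Lucas controls Pellion.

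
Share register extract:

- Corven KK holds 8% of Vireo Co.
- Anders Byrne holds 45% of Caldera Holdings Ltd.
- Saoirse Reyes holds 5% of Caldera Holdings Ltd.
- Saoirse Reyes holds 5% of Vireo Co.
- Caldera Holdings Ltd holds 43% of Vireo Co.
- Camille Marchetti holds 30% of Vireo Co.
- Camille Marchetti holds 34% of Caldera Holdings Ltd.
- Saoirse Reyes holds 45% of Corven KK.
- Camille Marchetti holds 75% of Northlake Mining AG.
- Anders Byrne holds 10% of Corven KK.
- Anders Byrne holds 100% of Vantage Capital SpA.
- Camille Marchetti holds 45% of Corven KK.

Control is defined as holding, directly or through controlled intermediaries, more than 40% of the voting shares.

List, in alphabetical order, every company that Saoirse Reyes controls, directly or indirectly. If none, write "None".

Corven KK

Saoirse holds 45% of Corven, so Saoirse controls Corven.
No other company's threshold is met.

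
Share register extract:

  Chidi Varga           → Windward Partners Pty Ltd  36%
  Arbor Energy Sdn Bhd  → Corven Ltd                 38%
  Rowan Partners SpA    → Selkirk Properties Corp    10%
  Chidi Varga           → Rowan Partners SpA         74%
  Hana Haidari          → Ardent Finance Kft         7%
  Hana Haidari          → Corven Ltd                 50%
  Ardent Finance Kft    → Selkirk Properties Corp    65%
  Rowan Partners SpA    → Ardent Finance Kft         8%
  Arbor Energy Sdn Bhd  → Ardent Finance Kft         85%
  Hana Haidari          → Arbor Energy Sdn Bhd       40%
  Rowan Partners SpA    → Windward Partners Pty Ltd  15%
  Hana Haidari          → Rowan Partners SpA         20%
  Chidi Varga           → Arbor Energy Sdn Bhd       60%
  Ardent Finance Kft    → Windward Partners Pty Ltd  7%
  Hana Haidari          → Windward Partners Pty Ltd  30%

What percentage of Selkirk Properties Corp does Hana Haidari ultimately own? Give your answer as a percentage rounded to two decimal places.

29.69%

Hana reaches Selkirk along 4 paths.
Via Rowan: 20% × 10% = 2%.
Via Arbor → Ardent: 40% × 85% × 65% = 22.1%.
Via Ardent: 7% × 65% = 4.55%.
Via Rowan → Ardent: 20% × 8% × 65% = 1.04%.
Total: 2% + 22.1% + 4.55% + 1.04% = 29.69%.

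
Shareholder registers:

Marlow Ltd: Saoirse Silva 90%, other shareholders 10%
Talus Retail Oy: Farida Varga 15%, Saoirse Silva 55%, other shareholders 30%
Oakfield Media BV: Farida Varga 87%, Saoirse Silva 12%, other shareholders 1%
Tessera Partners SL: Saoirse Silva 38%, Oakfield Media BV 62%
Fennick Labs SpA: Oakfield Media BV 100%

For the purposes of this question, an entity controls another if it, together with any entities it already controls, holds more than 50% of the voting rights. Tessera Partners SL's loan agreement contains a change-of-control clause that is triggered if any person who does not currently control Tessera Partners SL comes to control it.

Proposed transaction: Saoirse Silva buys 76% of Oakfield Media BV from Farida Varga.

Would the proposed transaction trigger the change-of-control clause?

The purchase adds only to Saoirse's holdings (Farida's stake shrinks), so Saoirse is the only person who could newly come to control Tessera.
Saoirse holds 90% of Marlow, so Saoirse controls Marlow.
Saoirse holds 55% of Talus, so Saoirse controls Talus.
In Tessera, Saoirse's side holds only 38%, not > 50%.
So before the transaction, Saoirse does not control Tessera.
After the purchase, Saoirse's direct stake in Oakfield rises to 12% + 76% = 88%, and Farida's stake falls to 11%.
Saoirse holds 88% of Oakfield, so Saoirse controls Oakfield.
Saoirse and Oakfield together hold 38% + 62% = 100% of Tessera, so Saoirse controls Tessera.
Saoirse did not control Tessera before and does after, so the clause is triggered.

Yes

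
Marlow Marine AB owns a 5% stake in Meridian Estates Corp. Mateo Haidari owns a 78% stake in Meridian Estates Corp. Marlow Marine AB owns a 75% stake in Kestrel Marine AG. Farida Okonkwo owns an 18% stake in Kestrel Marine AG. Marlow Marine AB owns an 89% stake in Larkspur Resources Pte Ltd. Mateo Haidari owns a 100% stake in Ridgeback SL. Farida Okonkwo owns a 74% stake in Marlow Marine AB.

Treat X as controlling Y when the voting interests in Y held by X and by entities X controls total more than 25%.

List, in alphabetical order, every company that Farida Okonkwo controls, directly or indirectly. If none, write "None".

Farida holds 74% of Marlow, so Farida controls Marlow.
Farida and Marlow together hold 18% + 75% = 93% of Kestrel, so Farida controls Kestrel.
Marlow holds 89% of Larkspur, so Farida controls Larkspur.
No other company's threshold is met.

Kestrel Marine AG, Larkspur Resources Pte Ltd, Marlow Marine AB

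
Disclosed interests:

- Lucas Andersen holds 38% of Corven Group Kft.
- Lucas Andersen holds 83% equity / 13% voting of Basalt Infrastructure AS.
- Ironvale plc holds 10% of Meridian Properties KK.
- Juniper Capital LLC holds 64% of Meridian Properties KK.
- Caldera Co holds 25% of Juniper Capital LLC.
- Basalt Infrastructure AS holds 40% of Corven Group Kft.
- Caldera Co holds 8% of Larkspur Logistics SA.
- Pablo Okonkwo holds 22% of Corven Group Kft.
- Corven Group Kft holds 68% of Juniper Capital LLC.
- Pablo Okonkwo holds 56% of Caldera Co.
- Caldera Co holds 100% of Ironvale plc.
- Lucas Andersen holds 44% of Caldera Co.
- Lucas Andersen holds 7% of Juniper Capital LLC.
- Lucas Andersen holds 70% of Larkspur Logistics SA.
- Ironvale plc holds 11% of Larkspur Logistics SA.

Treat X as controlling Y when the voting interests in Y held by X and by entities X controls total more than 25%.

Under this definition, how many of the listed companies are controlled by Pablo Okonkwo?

Pablo holds 56% of Caldera, so Pablo controls Caldera.
Caldera holds 100% of Ironvale, so Pablo controls Ironvale.
No other company's threshold is met.
Pablo controls 2 companies.

2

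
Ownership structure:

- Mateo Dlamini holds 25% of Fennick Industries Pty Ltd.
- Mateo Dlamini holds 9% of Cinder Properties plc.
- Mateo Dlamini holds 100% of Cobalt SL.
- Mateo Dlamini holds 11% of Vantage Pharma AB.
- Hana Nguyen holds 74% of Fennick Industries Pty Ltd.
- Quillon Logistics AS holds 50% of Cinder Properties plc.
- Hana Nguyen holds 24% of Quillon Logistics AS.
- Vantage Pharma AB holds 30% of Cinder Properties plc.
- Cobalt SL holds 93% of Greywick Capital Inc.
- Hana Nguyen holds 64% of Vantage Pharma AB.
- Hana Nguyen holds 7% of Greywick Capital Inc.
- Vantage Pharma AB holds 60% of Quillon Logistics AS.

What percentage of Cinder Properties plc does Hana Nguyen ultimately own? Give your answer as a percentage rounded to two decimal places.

50.40%

Hana reaches Cinder along 3 paths.
Via Quillon: 24% × 50% = 12%.
Via Vantage → Quillon: 64% × 60% × 50% = 19.2%.
Via Vantage: 64% × 30% = 19.2%.
Total: 12% + 19.2% + 19.2% = 50.4%.
Rounded: 50.40%.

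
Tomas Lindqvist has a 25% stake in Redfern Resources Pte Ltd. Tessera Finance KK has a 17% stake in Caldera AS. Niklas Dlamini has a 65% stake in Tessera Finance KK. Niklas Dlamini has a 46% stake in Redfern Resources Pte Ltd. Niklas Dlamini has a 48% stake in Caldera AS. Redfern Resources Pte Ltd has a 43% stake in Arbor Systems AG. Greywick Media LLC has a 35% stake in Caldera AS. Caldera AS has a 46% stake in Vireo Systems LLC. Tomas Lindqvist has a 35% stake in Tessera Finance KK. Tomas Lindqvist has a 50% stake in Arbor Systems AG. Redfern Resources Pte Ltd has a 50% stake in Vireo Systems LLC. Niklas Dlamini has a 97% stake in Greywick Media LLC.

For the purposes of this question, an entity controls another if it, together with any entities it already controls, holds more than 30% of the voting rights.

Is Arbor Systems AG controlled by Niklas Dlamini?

Niklas holds 46% of Redfern, so Niklas controls Redfern.
Redfern holds 43% of Arbor, so Niklas controls Arbor.

Yes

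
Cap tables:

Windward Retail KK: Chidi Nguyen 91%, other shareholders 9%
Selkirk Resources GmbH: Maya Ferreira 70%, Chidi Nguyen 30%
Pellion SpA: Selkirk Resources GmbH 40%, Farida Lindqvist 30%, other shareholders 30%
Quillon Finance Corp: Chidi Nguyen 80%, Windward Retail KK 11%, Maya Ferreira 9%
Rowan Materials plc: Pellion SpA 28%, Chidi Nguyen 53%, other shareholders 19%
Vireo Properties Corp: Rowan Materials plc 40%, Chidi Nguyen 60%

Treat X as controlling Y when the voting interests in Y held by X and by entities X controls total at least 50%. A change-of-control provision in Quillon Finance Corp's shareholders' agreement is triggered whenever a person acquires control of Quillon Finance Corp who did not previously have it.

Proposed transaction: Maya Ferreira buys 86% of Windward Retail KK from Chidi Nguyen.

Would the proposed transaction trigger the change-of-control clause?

The purchase adds only to Maya's holdings (Chidi's stake shrinks), so Maya is the only person who could newly come to control Quillon.
Maya holds 70% of Selkirk, so Maya controls Selkirk.
In Quillon, Maya's side holds only 9%, not ≥ 50%.
So before the transaction, Maya does not control Quillon.
After the purchase, Maya holds 86% of Windward directly, and Chidi's stake falls to 5%.
Maya holds 86% of Windward, so Maya controls Windward.
After the transaction, Maya's side holds 11% + 9% = 20% of Quillon, not ≥ 50%, so Maya still does not control Quillon.
No new person acquires control, so the clause is not triggered.

No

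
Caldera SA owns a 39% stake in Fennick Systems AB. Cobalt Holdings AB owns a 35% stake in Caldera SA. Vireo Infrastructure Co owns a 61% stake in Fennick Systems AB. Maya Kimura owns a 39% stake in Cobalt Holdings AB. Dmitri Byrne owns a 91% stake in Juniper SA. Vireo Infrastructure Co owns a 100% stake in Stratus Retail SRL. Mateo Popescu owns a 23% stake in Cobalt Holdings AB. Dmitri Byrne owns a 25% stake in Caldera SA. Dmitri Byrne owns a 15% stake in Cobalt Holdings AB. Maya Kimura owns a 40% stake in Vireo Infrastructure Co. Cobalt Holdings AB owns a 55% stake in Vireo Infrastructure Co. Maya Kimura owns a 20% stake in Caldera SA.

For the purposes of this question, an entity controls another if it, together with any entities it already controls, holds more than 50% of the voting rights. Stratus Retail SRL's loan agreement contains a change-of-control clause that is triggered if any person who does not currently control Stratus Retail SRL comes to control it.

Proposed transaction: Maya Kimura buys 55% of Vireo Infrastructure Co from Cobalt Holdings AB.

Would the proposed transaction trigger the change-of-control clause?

Yes

The purchase adds only to Maya's holdings (Cobalt's stake shrinks), so Maya is the only person who could newly come to control Stratus.
Maya's largest direct stake is 40% in Vireo, which does not meet the threshold, so Maya controls no company.
Neither Maya nor any entity Maya controls holds any voting interest in Stratus.
So before the transaction, Maya does not control Stratus.
After the purchase, Maya's direct stake in Vireo rises to 40% + 55% = 95%, and Cobalt's stake falls to 0%.
Maya holds 95% of Vireo, so Maya controls Vireo.
Vireo holds 100% of Stratus, so Maya controls Stratus.
Maya did not control Stratus before and does after, so the clause is triggered.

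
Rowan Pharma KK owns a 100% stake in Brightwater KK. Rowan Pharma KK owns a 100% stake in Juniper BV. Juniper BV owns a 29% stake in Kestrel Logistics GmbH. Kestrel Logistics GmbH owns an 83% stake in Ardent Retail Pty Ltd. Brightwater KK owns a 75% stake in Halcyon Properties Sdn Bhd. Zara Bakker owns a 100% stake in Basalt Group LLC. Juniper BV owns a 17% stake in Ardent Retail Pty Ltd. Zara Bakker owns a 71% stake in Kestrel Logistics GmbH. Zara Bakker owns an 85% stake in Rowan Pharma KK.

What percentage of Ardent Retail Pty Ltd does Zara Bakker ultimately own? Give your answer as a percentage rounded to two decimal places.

93.84%

Zara reaches Ardent along 3 paths.
Via Rowan → Juniper → Kestrel: 85% × 100% × 29% × 83% = 20.4595%.
Via Kestrel: 71% × 83% = 58.93%.
Via Rowan → Juniper: 85% × 100% × 17% = 14.45%.
Total: 20.4595% + 58.93% + 14.45% = 93.8395%.
Rounded: 93.84%.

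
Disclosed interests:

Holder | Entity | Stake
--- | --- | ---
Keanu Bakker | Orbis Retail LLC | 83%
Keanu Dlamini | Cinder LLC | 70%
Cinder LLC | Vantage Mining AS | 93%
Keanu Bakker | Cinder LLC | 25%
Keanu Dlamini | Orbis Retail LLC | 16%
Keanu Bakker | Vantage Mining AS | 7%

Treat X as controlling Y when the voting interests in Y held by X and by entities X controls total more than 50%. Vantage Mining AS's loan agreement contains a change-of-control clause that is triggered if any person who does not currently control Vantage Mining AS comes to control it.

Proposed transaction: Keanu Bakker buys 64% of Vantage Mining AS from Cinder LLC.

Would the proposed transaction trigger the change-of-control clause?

Yes

The purchase adds only to Keanu Bakker's holdings (Cinder's stake shrinks), so Keanu Bakker is the only person who could newly come to control Vantage.
Keanu Bakker holds 83% of Orbis, so Keanu Bakker controls Orbis.
In Vantage, Keanu Bakker's side holds only 7%, not > 50%.
So before the transaction, Keanu Bakker does not control Vantage.
After the purchase, Keanu Bakker's direct stake in Vantage rises to 7% + 64% = 71%, and Cinder's stake falls to 29%.
Keanu Bakker holds 71% of Vantage, so Keanu Bakker controls Vantage.
Keanu Bakker did not control Vantage before and does after, so the clause is triggered.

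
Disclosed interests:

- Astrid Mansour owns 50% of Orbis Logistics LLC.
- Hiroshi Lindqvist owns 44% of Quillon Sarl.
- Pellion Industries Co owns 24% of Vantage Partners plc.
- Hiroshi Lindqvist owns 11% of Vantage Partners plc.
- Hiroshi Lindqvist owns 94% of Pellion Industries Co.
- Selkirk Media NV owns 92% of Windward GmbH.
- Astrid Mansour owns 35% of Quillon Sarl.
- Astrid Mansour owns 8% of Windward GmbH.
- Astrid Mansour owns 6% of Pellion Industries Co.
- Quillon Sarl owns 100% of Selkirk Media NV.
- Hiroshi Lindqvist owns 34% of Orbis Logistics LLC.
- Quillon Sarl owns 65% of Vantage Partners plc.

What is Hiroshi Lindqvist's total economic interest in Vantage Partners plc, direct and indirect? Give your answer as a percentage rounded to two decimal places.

62.16%

Hiroshi reaches Vantage along 3 paths.
Via Quillon: 44% × 65% = 28.6%.
Via Pellion: 94% × 24% = 22.56%.
Direct stake: 11% = 11%.
Total: 28.6% + 22.56% + 11% = 62.16%.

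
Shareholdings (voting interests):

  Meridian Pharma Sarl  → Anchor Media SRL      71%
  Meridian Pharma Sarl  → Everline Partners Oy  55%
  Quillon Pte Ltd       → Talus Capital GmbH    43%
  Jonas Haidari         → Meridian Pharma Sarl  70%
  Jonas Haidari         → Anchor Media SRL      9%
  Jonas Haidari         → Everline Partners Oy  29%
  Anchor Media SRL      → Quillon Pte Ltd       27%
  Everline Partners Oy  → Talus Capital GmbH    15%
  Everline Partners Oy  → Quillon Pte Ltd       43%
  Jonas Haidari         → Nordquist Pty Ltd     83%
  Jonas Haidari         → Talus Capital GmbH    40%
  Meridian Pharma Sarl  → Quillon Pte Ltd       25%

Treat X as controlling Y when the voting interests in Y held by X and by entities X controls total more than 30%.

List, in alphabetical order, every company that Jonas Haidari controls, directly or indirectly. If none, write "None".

Anchor Media SRL, Everline Partners Oy, Meridian Pharma Sarl, Nordquist Pty Ltd, Quillon Pte Ltd, Talus Capital GmbH

Jonas holds 70% of Meridian, so Jonas controls Meridian.
Meridian and Jonas together hold 55% + 29% = 84% of Everline, so Jonas controls Everline.
Jonas and Meridian together hold 9% + 71% = 80% of Anchor, so Jonas controls Anchor.
Everline and Meridian and Anchor together hold 43% + 25% + 27% = 95% of Quillon, so Jonas controls Quillon.
Everline and Jonas and Quillon together hold 15% + 40% + 43% = 98% of Talus, so Jonas controls Talus.
Jonas holds 83% of Nordquist, so Jonas controls Nordquist.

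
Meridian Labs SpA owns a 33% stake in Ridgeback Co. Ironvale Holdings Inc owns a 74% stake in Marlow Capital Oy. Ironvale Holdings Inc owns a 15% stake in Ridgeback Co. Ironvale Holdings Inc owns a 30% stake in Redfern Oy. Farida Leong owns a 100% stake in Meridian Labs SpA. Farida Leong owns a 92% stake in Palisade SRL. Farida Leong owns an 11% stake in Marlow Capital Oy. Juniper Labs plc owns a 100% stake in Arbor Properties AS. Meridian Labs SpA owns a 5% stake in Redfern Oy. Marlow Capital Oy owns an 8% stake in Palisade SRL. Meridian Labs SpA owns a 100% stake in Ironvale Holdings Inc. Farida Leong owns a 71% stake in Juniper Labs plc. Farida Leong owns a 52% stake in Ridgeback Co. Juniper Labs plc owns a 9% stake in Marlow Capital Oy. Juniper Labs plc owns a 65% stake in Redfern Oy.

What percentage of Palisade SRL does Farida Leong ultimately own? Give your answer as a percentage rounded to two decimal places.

Farida reaches Palisade along 4 paths.
Via Juniper → Marlow: 71% × 9% × 8% = 0.5112%.
Via Meridian → Ironvale → Marlow: 100% × 100% × 74% × 8% = 5.92%.
Via Marlow: 11% × 8% = 0.88%.
Direct stake: 92% = 92%.
Total: 0.5112% + 5.92% + 0.88% + 92% = 99.3112%.
Rounded: 99.31%.

99.31%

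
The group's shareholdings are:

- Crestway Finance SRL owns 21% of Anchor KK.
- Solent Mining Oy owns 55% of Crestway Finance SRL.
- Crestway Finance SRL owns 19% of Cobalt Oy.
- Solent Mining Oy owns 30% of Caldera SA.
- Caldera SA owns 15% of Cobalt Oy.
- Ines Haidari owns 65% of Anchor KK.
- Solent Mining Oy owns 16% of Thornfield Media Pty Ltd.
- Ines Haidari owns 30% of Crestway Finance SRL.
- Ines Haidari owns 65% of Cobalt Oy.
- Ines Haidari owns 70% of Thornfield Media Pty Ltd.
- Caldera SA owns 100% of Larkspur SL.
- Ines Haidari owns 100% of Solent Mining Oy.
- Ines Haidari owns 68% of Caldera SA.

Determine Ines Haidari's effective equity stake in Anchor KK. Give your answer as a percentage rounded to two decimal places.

82.85%

Ines reaches Anchor along 3 paths.
Direct stake: 65% = 65%.
Via Crestway: 30% × 21% = 6.3%.
Via Solent → Crestway: 100% × 55% × 21% = 11.55%.
Total: 65% + 6.3% + 11.55% = 82.85%.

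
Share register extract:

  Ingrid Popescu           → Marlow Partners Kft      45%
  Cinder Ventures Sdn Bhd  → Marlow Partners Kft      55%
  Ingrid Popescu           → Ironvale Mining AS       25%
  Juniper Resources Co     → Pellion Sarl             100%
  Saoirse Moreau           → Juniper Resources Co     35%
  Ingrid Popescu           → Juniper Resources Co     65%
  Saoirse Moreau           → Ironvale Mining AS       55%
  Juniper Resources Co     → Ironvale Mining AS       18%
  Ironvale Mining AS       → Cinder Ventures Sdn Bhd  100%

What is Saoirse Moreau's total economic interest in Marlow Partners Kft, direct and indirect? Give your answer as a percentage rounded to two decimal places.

Saoirse reaches Marlow along 2 paths.
Via Juniper → Ironvale → Cinder: 35% × 18% × 100% × 55% = 3.465%.
Via Ironvale → Cinder: 55% × 100% × 55% = 30.25%.
Total: 3.465% + 30.25% = 33.715%.
Rounded: 33.72%.

33.72%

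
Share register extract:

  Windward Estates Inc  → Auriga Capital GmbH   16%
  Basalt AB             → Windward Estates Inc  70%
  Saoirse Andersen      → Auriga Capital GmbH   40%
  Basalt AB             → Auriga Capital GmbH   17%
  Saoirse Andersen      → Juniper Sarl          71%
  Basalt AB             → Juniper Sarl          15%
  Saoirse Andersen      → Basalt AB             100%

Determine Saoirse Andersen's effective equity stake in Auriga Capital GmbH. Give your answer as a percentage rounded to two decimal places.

Saoirse reaches Auriga along 3 paths.
Via Basalt → Windward: 100% × 70% × 16% = 11.2%.
Via Basalt: 100% × 17% = 17%.
Direct stake: 40% = 40%.
Total: 11.2% + 17% + 40% = 68.2%.
Rounded: 68.20%.

68.20%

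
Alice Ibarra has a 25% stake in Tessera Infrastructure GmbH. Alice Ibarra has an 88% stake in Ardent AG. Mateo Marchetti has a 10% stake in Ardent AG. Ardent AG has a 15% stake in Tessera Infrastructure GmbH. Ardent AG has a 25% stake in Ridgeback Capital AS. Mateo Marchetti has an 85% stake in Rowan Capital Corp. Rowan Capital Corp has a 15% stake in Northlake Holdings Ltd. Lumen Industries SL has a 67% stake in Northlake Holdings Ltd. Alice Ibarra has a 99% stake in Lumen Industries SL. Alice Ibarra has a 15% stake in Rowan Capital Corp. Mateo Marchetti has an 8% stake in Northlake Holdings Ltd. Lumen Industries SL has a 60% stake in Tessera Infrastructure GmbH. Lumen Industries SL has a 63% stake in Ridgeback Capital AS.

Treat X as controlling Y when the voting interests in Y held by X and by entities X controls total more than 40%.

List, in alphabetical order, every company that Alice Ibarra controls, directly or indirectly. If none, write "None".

Alice holds 88% of Ardent, so Alice controls Ardent.
Alice holds 99% of Lumen, so Alice controls Lumen.
Lumen holds 67% of Northlake, so Alice controls Northlake.
Ardent and Lumen together hold 25% + 63% = 88% of Ridgeback, so Alice controls Ridgeback.
Ardent and Lumen and Alice together hold 15% + 60% + 25% = 100% of Tessera, so Alice controls Tessera.
No other company's threshold is met.

Ardent AG, Lumen Industries SL, Northlake Holdings Ltd, Ridgeback Capital AS, Tessera Infrastructure GmbH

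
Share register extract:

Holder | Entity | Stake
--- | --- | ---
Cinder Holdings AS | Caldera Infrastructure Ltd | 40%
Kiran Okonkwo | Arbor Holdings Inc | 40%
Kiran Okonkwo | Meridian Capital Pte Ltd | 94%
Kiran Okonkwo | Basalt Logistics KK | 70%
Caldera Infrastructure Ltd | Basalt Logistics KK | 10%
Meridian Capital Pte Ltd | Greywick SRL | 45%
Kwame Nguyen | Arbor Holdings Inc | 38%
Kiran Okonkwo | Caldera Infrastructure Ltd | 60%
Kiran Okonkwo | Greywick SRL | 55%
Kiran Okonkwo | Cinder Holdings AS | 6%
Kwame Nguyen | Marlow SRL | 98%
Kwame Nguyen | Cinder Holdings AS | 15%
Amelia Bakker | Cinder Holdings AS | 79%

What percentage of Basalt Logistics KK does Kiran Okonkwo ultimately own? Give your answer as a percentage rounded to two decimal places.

Kiran reaches Basalt along 3 paths.
Via Caldera: 60% × 10% = 6%.
Via Cinder → Caldera: 6% × 40% × 10% = 0.24%.
Direct stake: 70% = 70%.
Total: 6% + 0.24% + 70% = 76.24%.

76.24%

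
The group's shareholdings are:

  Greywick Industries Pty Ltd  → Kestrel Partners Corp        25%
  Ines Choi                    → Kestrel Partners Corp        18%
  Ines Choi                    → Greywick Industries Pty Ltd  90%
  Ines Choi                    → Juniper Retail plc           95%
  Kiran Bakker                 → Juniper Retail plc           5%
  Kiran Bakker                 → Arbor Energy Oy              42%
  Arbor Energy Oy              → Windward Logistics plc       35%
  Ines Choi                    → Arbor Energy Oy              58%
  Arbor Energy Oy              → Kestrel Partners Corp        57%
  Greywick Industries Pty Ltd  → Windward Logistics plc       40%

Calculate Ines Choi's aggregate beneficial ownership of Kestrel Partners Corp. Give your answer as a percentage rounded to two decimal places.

73.56%

Ines reaches Kestrel along 3 paths.
Via Arbor: 58% × 57% = 33.06%.
Direct stake: 18% = 18%.
Via Greywick: 90% × 25% = 22.5%.
Total: 33.06% + 18% + 22.5% = 73.56%.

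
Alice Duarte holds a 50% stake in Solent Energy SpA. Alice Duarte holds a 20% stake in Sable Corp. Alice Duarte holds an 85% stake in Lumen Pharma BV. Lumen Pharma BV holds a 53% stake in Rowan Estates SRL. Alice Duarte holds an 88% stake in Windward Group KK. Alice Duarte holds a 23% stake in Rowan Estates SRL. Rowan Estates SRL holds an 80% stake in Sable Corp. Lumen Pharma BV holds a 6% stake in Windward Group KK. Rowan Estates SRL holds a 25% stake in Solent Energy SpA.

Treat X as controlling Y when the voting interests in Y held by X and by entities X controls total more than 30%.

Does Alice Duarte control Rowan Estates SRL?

Yes

Alice holds 85% of Lumen, so Alice controls Lumen.
Lumen and Alice together hold 53% + 23% = 76% of Rowan, so Alice controls Rowan.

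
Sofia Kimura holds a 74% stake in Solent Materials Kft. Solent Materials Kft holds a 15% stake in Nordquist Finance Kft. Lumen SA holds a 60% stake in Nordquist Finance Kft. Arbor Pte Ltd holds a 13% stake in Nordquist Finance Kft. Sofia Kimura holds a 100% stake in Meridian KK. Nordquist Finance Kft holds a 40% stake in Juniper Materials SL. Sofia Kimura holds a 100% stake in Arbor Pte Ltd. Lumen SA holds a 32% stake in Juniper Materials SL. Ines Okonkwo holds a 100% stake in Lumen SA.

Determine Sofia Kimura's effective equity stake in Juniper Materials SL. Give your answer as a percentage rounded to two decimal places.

9.64%

Sofia reaches Juniper along 2 paths.
Via Arbor → Nordquist: 100% × 13% × 40% = 5.2%.
Via Solent → Nordquist: 74% × 15% × 40% = 4.44%.
Total: 5.2% + 4.44% = 9.64%.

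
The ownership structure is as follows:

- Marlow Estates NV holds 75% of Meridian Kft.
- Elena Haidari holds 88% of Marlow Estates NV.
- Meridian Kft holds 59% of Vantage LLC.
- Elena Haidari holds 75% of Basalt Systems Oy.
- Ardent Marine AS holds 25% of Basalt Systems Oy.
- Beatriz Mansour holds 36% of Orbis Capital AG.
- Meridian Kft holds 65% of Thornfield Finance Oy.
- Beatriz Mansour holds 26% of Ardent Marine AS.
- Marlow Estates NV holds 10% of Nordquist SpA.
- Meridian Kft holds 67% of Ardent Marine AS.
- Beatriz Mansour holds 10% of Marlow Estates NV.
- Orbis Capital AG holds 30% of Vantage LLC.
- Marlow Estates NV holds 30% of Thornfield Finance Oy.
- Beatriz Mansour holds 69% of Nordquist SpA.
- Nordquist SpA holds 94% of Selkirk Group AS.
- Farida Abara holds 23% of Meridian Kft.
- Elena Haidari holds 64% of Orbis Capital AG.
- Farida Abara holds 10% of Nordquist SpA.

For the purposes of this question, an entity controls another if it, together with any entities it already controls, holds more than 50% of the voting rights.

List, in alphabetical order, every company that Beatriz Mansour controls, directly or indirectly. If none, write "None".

Beatriz holds 69% of Nordquist, so Beatriz controls Nordquist.
Nordquist holds 94% of Selkirk, so Beatriz controls Selkirk.
No other company's threshold is met.

Nordquist SpA, Selkirk Group AS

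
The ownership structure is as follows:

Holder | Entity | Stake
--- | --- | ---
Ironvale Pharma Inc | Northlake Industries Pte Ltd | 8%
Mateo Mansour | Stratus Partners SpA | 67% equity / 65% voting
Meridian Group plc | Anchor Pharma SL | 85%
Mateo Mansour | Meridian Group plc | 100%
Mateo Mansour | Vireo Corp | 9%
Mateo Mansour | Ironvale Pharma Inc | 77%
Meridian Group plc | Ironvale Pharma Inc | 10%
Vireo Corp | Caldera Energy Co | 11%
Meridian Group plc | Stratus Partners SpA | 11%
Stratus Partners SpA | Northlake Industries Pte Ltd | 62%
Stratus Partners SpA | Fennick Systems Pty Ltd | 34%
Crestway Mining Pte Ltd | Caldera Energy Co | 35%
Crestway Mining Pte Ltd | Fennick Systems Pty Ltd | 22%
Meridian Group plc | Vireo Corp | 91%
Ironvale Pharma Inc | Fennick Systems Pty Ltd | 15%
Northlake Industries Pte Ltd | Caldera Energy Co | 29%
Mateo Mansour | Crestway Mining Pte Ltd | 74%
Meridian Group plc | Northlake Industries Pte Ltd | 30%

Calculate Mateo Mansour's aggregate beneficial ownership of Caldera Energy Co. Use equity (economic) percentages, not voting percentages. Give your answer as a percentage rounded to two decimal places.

61.64%

Mateo reaches Caldera along 8 paths.
Via Crestway: 74% × 35% = 25.9%.
Via Vireo: 9% × 11% = 0.99%.
Via Meridian → Vireo: 100% × 91% × 11% = 10.01%.
Via Meridian → Northlake: 100% × 30% × 29% = 8.7%.
Via Stratus → Northlake: 67% × 62% × 29% = 12.0466%.
Via Meridian → Stratus → Northlake: 100% × 11% × 62% × 29% = 1.9778%.
Via Ironvale → Northlake: 77% × 8% × 29% = 1.7864%.
Via Meridian → Ironvale → Northlake: 100% × 10% × 8% × 29% = 0.232%.
Total: 25.9% + 0.99% + 10.01% + 8.7% + 12.0466% + 1.9778% + 1.7864% + 0.232% = 61.6428%.
Rounded: 61.64%.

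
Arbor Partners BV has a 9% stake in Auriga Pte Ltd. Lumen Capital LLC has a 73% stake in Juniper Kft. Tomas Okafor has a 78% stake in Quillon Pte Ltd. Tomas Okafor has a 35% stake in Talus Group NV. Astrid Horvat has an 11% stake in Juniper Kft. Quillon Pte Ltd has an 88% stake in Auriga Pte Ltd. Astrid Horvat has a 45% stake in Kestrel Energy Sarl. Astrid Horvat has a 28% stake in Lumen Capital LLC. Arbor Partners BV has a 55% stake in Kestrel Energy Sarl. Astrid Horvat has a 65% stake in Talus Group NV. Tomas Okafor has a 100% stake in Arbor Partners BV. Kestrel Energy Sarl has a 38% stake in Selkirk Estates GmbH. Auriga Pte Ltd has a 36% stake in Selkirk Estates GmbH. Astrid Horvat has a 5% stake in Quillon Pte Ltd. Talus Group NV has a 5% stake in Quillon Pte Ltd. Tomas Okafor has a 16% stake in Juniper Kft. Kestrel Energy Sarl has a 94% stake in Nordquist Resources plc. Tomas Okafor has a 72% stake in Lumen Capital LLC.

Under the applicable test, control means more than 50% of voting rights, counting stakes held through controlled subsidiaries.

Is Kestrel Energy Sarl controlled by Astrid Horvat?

Astrid holds 65% of Talus, so Astrid controls Talus.
In Kestrel, Astrid's side holds only 45%, not > 50%.
So Astrid does not control Kestrel.

No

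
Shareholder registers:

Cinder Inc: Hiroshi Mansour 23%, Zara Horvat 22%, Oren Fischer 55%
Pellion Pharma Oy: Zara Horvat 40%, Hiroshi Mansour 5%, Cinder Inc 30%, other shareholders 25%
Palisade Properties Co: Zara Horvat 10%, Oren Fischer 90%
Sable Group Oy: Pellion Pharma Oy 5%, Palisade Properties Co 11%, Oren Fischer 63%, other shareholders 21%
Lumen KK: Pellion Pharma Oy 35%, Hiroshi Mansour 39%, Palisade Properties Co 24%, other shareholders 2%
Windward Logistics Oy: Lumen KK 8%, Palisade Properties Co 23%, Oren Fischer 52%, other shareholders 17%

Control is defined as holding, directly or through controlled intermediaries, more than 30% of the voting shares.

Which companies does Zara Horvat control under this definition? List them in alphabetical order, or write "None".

Zara holds 40% of Pellion, so Zara controls Pellion.
Pellion holds 35% of Lumen, so Zara controls Lumen.
No other company's threshold is met.

Lumen KK, Pellion Pharma Oy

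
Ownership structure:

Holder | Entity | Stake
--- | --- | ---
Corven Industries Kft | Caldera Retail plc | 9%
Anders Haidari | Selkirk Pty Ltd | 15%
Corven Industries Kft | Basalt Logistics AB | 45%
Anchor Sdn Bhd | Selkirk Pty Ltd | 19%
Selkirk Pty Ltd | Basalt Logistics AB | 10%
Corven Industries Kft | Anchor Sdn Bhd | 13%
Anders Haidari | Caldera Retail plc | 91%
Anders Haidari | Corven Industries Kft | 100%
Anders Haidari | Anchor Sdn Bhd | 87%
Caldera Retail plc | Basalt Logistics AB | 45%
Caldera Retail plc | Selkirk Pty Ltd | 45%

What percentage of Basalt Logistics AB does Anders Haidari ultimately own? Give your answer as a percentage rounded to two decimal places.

97.90%

Anders reaches Basalt along 8 paths.
Via Selkirk: 15% × 10% = 1.5%.
Via Caldera → Selkirk: 91% × 45% × 10% = 4.095%.
Via Corven → Caldera → Selkirk: 100% × 9% × 45% × 10% = 0.405%.
Via Anchor → Selkirk: 87% × 19% × 10% = 1.653%.
Via Corven → Anchor → Selkirk: 100% × 13% × 19% × 10% = 0.247%.
Via Caldera: 91% × 45% = 40.95%.
Via Corven → Caldera: 100% × 9% × 45% = 4.05%.
Via Corven: 100% × 45% = 45%.
Total: 1.5% + 4.095% + 0.405% + 1.653% + 0.247% + 40.95% + 4.05% + 45% = 97.9%.
Rounded: 97.90%.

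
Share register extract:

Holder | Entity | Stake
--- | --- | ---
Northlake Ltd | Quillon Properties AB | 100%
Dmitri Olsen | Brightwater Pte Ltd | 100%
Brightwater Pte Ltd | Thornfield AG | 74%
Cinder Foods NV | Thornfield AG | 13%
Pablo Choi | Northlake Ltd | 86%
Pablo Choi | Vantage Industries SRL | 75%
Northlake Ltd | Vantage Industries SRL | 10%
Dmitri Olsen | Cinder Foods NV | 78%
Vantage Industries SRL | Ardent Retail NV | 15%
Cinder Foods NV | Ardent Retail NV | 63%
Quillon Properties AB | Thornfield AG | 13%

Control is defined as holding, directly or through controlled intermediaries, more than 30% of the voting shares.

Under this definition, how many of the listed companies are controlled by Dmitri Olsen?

4

Dmitri holds 78% of Cinder, so Dmitri controls Cinder.
Dmitri holds 100% of Brightwater, so Dmitri controls Brightwater.
Cinder and Brightwater together hold 13% + 74% = 87% of Thornfield, so Dmitri controls Thornfield.
Cinder holds 63% of Ardent, so Dmitri controls Ardent.
No other company's threshold is met.
Dmitri controls 4 companies.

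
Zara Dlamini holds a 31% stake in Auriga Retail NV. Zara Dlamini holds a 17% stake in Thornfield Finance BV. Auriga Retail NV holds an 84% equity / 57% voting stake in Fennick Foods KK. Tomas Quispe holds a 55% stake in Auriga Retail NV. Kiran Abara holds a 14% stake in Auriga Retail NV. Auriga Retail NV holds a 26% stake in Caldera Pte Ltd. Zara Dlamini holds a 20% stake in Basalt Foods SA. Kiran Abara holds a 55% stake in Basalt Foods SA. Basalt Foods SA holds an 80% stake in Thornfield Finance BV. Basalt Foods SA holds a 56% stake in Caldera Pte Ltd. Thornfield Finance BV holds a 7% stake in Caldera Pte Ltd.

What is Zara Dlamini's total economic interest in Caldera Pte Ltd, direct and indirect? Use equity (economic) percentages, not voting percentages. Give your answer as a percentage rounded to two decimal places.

Zara reaches Caldera along 4 paths.
Via Auriga: 31% × 26% = 8.06%.
Via Basalt: 20% × 56% = 11.2%.
Via Basalt → Thornfield: 20% × 80% × 7% = 1.12%.
Via Thornfield: 17% × 7% = 1.19%.
Total: 8.06% + 11.2% + 1.12% + 1.19% = 21.57%.

21.57%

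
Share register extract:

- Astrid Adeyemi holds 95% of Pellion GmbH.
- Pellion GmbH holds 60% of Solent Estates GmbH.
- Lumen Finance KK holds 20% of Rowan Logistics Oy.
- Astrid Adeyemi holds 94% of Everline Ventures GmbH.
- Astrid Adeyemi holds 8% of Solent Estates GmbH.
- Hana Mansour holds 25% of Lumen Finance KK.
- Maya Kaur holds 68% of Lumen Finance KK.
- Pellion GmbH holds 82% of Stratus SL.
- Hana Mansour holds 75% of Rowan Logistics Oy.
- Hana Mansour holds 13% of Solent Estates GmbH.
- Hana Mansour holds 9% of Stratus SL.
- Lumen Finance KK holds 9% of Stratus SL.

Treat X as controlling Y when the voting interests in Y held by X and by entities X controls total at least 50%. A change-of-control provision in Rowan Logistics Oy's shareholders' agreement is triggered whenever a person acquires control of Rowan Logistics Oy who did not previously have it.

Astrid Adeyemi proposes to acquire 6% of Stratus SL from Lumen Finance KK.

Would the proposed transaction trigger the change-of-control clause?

No

The purchase adds only to Astrid's holdings (Lumen's stake shrinks), so Astrid is the only person who could newly come to control Rowan.
Astrid holds 95% of Pellion, so Astrid controls Pellion.
Pellion and Astrid together hold 60% + 8% = 68% of Solent, so Astrid controls Solent.
Pellion holds 82% of Stratus, so Astrid controls Stratus.
Astrid holds 94% of Everline, so Astrid controls Everline.
Neither Astrid nor any entity Astrid controls holds any voting interest in Rowan.
So before the transaction, Astrid does not control Rowan.
After the purchase, Astrid holds 6% of Stratus directly, and Lumen's stake falls to 3%.
Pellion and Astrid together hold 82% + 6% = 88% of Stratus, so Astrid controls Stratus.
After the transaction, neither Astrid nor any entity Astrid controls holds a voting interest in Rowan, so Astrid still does not control it.
No new person acquires control, so the clause is not triggered.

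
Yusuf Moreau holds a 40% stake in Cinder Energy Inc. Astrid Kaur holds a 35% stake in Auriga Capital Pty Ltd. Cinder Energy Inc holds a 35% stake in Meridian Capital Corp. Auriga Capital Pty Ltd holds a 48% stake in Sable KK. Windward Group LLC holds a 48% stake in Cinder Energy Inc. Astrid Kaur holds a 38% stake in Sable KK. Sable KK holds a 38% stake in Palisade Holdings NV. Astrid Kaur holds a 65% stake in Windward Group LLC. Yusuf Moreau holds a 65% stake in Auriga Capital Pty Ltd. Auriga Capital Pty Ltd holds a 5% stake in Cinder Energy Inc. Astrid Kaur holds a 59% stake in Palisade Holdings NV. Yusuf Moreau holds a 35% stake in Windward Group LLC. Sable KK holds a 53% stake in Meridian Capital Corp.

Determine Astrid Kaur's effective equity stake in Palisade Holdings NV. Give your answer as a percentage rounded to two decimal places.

Astrid reaches Palisade along 3 paths.
Via Sable: 38% × 38% = 14.44%.
Via Auriga → Sable: 35% × 48% × 38% = 6.384%.
Direct stake: 59% = 59%.
Total: 14.44% + 6.384% + 59% = 79.824%.
Rounded: 79.82%.

79.82%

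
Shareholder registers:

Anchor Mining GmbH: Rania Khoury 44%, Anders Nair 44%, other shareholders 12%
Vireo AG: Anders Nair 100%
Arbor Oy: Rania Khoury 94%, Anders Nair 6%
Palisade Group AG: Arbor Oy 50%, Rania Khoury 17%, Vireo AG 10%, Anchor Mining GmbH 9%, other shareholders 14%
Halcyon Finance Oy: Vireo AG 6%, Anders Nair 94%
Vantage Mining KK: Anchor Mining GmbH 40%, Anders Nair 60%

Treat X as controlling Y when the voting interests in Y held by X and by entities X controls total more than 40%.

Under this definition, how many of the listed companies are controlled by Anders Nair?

Anders holds 44% of Anchor, so Anders controls Anchor.
Anders holds 100% of Vireo, so Anders controls Vireo.
Vireo and Anders together hold 6% + 94% = 100% of Halcyon, so Anders controls Halcyon.
Anchor and Anders together hold 40% + 60% = 100% of Vantage, so Anders controls Vantage.
No other company's threshold is met.
Anders controls 4 companies.

4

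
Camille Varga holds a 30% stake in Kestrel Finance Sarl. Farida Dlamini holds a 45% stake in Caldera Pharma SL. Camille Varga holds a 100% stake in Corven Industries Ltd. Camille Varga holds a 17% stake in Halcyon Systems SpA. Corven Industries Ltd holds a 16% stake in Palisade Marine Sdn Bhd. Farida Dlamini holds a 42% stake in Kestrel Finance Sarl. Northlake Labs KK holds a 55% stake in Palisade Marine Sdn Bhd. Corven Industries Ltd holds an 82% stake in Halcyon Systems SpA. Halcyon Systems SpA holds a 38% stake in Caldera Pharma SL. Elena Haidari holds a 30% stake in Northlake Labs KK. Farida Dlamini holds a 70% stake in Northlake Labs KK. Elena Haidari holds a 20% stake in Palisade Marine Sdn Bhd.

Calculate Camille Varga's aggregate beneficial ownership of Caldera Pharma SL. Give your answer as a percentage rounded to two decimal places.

37.62%

Camille reaches Caldera along 2 paths.
Via Corven → Halcyon: 100% × 82% × 38% = 31.16%.
Via Halcyon: 17% × 38% = 6.46%.
Total: 31.16% + 6.46% = 37.62%.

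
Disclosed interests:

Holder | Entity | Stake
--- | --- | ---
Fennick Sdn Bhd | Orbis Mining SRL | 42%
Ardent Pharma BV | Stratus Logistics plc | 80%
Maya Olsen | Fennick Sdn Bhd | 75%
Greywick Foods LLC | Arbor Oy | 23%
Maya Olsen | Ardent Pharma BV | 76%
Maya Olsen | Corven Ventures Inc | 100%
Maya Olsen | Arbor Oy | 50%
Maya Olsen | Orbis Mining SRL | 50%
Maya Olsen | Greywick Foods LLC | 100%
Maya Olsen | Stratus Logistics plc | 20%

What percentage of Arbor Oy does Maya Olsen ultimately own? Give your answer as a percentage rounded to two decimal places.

Maya reaches Arbor along 2 paths.
Direct stake: 50% = 50%.
Via Greywick: 100% × 23% = 23%.
Total: 50% + 23% = 73%.
Rounded: 73.00%.

73.00%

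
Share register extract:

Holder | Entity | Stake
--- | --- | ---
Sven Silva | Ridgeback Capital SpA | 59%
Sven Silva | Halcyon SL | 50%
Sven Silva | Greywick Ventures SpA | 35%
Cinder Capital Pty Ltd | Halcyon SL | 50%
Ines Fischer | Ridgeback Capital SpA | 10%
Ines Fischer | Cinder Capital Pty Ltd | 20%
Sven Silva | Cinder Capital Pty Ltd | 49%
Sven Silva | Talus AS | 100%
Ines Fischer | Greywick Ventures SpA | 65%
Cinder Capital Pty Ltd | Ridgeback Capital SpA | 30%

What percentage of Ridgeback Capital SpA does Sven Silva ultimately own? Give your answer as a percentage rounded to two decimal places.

73.70%

Sven reaches Ridgeback along 2 paths.
Via Cinder: 49% × 30% = 14.7%.
Direct stake: 59% = 59%.
Total: 14.7% + 59% = 73.7%.
Rounded: 73.70%.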